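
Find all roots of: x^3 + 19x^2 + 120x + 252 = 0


Let p(x) = x^3 + 19x^2 + 120x + 252. By the rational root theorem (leading coefficient 1), any rational root is an integer divisor of 252: try ±1, ±2, ... in turn.
Test x = 1: value = 392 ≠ 0.
Test x = -1: value = 150 ≠ 0.
Test x = 2: value = 576 ≠ 0.
Test x = -2: value = 80 ≠ 0.
Test x = 3: value = 810 ≠ 0.
Test x = -3: value = 36 ≠ 0.
Test x = 4: value = 1100 ≠ 0.
Test x = -4: value = 12 ≠ 0.
Test x = 6: value = 1872 ≠ 0.
Test x = -6: value = 0 ✓, so (x + 6) is a factor.
Synthetic division by (x + 6): bring down 1; 1(-6) + 19 = 13; 13(-6) + 120 = 42; 42(-6) + 252 = 0 → quotient x^2 + 13x + 42, remainder 0.
Solve the quadratic x^2 + 13x + 42 = 0: discriminant = 13^2 - 4(1)(42) = 169 - 168 = 1.
sqrt(1) = 1, so x = (-13 ± 1)/2: x = -6 or x = -7.
Collecting all roots found:

x = -7, x = -6 (multiplicity 2)


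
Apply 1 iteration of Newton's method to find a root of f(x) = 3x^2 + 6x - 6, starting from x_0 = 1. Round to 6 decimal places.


Newton's method: x_(n+1) = x_n - f(x_n)/f'(x_n)
f(x) = 3x^2 + 6x - 6
f'(x) = 6x + 6

Iteration 1:
  f(1.000000) = 3.000000
  f'(1.000000) = 12.000000
  x_1 = 1.000000 - (3.000000)/(12.000000) = 0.750000

x_1 = 0.750000


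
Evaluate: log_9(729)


We need the exponent such that 9^? = 729
9^3 = 729
Therefore log_9(729) = 3

3


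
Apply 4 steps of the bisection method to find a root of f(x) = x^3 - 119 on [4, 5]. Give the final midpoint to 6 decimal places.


f(x) = x^3 - 119
f(4) = -55 < 0
f(5) = 6 > 0

Step 1: midpoint = (4.000000 + 5.000000)/2 = 4.500000
  f(4.500000) = -27.875000
  f(mid) < 0, so root is in [4.500000, 5.000000]

Step 2: midpoint = (4.500000 + 5.000000)/2 = 4.750000
  f(4.750000) = -11.828125
  f(mid) < 0, so root is in [4.750000, 5.000000]

Step 3: midpoint = (4.750000 + 5.000000)/2 = 4.875000
  f(4.875000) = -3.142578
  f(mid) < 0, so root is in [4.875000, 5.000000]

Step 4: midpoint = (4.875000 + 5.000000)/2 = 4.937500
  f(4.937500) = 1.370850
  f(mid) > 0, so root is in [4.875000, 4.937500]

midpoint = 4.937500


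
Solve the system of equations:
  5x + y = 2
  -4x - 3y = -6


Using Cramer's rule:
Determinant D = (5)(-3) - (-4)(1) = -15 + 4 = -11
Dx = (2)(-3) - (-6)(1) = -6 + 6 = 0
Dy = (5)(-6) - (-4)(2) = -30 + 8 = -22
x = Dx/D = 0/-11 = 0
y = Dy/D = -22/-11 = 2

x = 0, y = 2


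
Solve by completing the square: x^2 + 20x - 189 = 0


Start: x^2 + 20x - 189 = 0
Move constant: x^2 + 20x = 189
Half of 20 is 10, squared is 100
Add 100 to both sides: x^2 + 20x + 100 = 289
(x + 10)^2 = 289
x + 10 = ±17
x = -10 + 17 = 7 or x = -10 - 17 = -27

x = -27, x = 7


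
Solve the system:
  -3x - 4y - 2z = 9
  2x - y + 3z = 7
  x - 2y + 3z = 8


Using Cramer's rule. Expand each determinant along the first row.
D  = (-3)*[(-1)*3 - 3*(-2)] - (-4)*[2*3 - 3*1] + (-2)*[2*(-2) - (-1)*1]
  = (-3)*(3) - (-4)*(3) + (-2)*(-3) = 9
Dx = 9*[(-1)*3 - 3*(-2)] - (-4)*[7*3 - 3*8] + (-2)*[7*(-2) - (-1)*8]
  = 9*(3) - (-4)*(-3) + (-2)*(-6) = 27
Dy = (-3)*[7*3 - 3*8] - 9*[2*3 - 3*1] + (-2)*[2*8 - 7*1]
  = (-3)*(-3) - 9*(3) + (-2)*(9) = -36
Dz = (-3)*[(-1)*8 - 7*(-2)] - (-4)*[2*8 - 7*1] + 9*[2*(-2) - (-1)*1]
  = (-3)*(6) - (-4)*(9) + 9*(-3) = -9
x = Dx/D = 27/9 = 3, y = Dy/D = -36/9 = -4, z = Dz/D = -9/9 = -1
Check eq1: (-3)(3) + (-4)(-4) + (-2)(-1) = 9 = 9 ✓
Check eq2: (2)(3) + (-1)(-4) + (3)(-1) = 7 = 7 ✓
Check eq3: (1)(3) + (-2)(-4) + (3)(-1) = 8 = 8 ✓

x = 3, y = -4, z = -1


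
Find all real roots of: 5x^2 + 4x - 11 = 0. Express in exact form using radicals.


Using the quadratic formula: x = (-b ± sqrt(b^2 - 4ac)) / (2a)
Here a = 5, b = 4, c = -11
Discriminant = b^2 - 4ac = 4^2 - 4(5)(-11) = 16 + 220 = 236
Since discriminant = 236 > 0, there are two real roots.
x = (-4 ± 2*sqrt(59)) / 10
Simplifying: x = (-2 ± sqrt(59)) / 5
Numerically: x ≈ 1.1362 or x ≈ -1.9362

x = (-2 + sqrt(59)) / 5 or x = (-2 - sqrt(59)) / 5


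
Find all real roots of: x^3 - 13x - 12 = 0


Let p(x) = x^3 - 13x - 12. By the rational root theorem (leading coefficient 1), any rational root is an integer divisor of 12: try ±1, ±2, ... in turn.
Test x = 1: value = -24 ≠ 0.
Test x = -1: value = 0 ✓, so (x + 1) is a factor.
Synthetic division by (x + 1): bring down 1; 1(-1) + 0 = -1; (-1)(-1) - 13 = -12; (-12)(-1) - 12 = 0 → quotient x^2 - x - 12, remainder 0.
Solve the quadratic x^2 - x - 12 = 0: discriminant = (-1)^2 - 4(1)(-12) = 1 + 48 = 49.
sqrt(49) = 7, so x = (1 ± 7)/2: x = 4 or x = -3.

x = -3, x = -1, x = 4


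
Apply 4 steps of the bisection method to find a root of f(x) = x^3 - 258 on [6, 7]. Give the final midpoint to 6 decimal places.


f(x) = x^3 - 258
f(6) = -42 < 0
f(7) = 85 > 0

Step 1: midpoint = (6.000000 + 7.000000)/2 = 6.500000
  f(6.500000) = 16.625000
  f(mid) > 0, so root is in [6.000000, 6.500000]

Step 2: midpoint = (6.000000 + 6.500000)/2 = 6.250000
  f(6.250000) = -13.859375
  f(mid) < 0, so root is in [6.250000, 6.500000]

Step 3: midpoint = (6.250000 + 6.500000)/2 = 6.375000
  f(6.375000) = 1.083984
  f(mid) > 0, so root is in [6.250000, 6.375000]

Step 4: midpoint = (6.250000 + 6.375000)/2 = 6.312500
  f(6.312500) = -6.461670
  f(mid) < 0, so root is in [6.312500, 6.375000]

midpoint = 6.312500


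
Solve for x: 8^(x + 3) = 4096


Express both sides with the same base.
4096 = 8^4
Since the bases match, equate exponents: x + 3 = 4
So x = 4 - (3) = 1

x = 1


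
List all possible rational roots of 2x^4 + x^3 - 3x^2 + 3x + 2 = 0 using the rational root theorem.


Rational root theorem: possible roots are ±p/q where:
  p divides the constant term (2): p ∈ {1, 2}
  q divides the leading coefficient (2): q ∈ {1, 2}

All possible rational roots: -2, -1, -1/2, 1/2, 1, 2

-2, -1, -1/2, 1/2, 1, 2


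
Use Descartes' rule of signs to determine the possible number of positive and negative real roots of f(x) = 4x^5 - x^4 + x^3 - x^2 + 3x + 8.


Descartes' rule of signs:

For positive roots, count sign changes in f(x) = 4x^5 - x^4 + x^3 - x^2 + 3x + 8:
Signs of coefficients: +, -, +, -, +, +
Number of sign changes: 4
Possible positive real roots: 4, 2, 0

For negative roots, examine f(-x) = -4x^5 - x^4 - x^3 - x^2 - 3x + 8:
Signs of coefficients: -, -, -, -, -, +
Number of sign changes: 1
Possible negative real roots: 1

Positive roots: 4 or 2 or 0; Negative roots: 1


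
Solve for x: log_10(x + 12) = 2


Convert to exponential form: x + 12 = 10^2 = 100
x = 100 - 12 = 88
Check: log_10(88 + 12) = log_10(100) = log_10(100) = 2 ✓

x = 88


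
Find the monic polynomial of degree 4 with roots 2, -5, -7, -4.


A monic polynomial with roots 2, -5, -7, -4 is:
p(x) = (x - 2)(x + 5)(x + 7)(x + 4)
After multiplying by (x - 2): x - 2
After multiplying by (x + 5): x^2 + 3x - 10
After multiplying by (x + 7): x^3 + 10x^2 + 11x - 70
After multiplying by (x + 4): x^4 + 14x^3 + 51x^2 - 26x - 280

x^4 + 14x^3 + 51x^2 - 26x - 280


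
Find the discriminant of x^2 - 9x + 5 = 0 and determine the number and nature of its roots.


For ax^2 + bx + c = 0, discriminant D = b^2 - 4ac
Here a = 1, b = -9, c = 5
D = (-9)^2 - 4(1)(5) = 81 - 20 = 61

D = 61 > 0 but not a perfect square
The equation has 2 distinct real irrational roots.

Discriminant = 61, 2 distinct real irrational roots


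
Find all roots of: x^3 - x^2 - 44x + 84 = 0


Let p(x) = x^3 - x^2 - 44x + 84. By the rational root theorem (leading coefficient 1), any rational root is an integer divisor of 84: try ±1, ±2, ... in turn.
Test x = 1: value = 40 ≠ 0.
Test x = -1: value = 126 ≠ 0.
Test x = 2: value = 0 ✓, so (x - 2) is a factor.
Synthetic division by (x - 2): bring down 1; 1(2) - 1 = 1; 1(2) - 44 = -42; (-42)(2) + 84 = 0 → quotient x^2 + x - 42, remainder 0.
Solve the quadratic x^2 + x - 42 = 0: discriminant = 1^2 - 4(1)(-42) = 1 + 168 = 169.
sqrt(169) = 13, so x = (-1 ± 13)/2: x = 6 or x = -7.
Collecting all roots found:

x = -7, x = 2, x = 6


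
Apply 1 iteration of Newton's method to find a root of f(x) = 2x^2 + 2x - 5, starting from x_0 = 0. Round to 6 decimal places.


Newton's method: x_(n+1) = x_n - f(x_n)/f'(x_n)
f(x) = 2x^2 + 2x - 5
f'(x) = 4x + 2

Iteration 1:
  f(0.000000) = -5.000000
  f'(0.000000) = 2.000000
  x_1 = 0.000000 - (-5.000000)/(2.000000) = 2.500000

x_1 = 2.500000


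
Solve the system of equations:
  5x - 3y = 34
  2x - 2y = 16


Using Cramer's rule:
Determinant D = (5)(-2) - (2)(-3) = -10 + 6 = -4
Dx = (34)(-2) - (16)(-3) = -68 + 48 = -20
Dy = (5)(16) - (2)(34) = 80 - 68 = 12
x = Dx/D = -20/-4 = 5
y = Dy/D = 12/-4 = -3

x = 5, y = -3


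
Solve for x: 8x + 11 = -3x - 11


Starting with: 8x + 11 = -3x - 11
Move all x terms to left: (8 + 3)x = -11 - 11
Simplify: 11x = -22
Divide both sides by 11: x = -2

x = -2


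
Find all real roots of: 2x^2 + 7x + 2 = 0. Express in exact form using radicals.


Using the quadratic formula: x = (-b ± sqrt(b^2 - 4ac)) / (2a)
Here a = 2, b = 7, c = 2
Discriminant = b^2 - 4ac = 7^2 - 4(2)(2) = 49 - 16 = 33
Since discriminant = 33 > 0, there are two real roots.
x = (-7 ± sqrt(33)) / 4
Numerically: x ≈ -0.3139 or x ≈ -3.1861

x = (-7 + sqrt(33)) / 4 or x = (-7 - sqrt(33)) / 4


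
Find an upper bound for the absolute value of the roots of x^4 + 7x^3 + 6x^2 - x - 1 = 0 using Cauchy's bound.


Cauchy's bound: all roots r satisfy |r| <= 1 + max(|a_i/a_n|) for i = 0,...,n-1
where a_n is the leading coefficient.

Coefficients: [1, 7, 6, -1, -1]
Leading coefficient a_n = 1
Ratios |a_i/a_n|: 7, 6, 1, 1
Maximum ratio: 7
Cauchy's bound: |r| <= 1 + 7 = 8

Upper bound = 8


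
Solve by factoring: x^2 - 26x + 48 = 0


We need two numbers that multiply to 48 and add to -26.
Those numbers are -24 and -2 (since (-24) * (-2) = 48 and (-24) + (-2) = -26).
So x^2 - 26x + 48 = (x - 24)(x - 2) = 0
Setting each factor to zero: x = 24 or x = 2

x = 2, x = 24


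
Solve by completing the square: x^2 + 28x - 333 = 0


Start: x^2 + 28x - 333 = 0
Move constant: x^2 + 28x = 333
Half of 28 is 14, squared is 196
Add 196 to both sides: x^2 + 28x + 196 = 529
(x + 14)^2 = 529
x + 14 = ±23
x = -14 + 23 = 9 or x = -14 - 23 = -37

x = -37, x = 9


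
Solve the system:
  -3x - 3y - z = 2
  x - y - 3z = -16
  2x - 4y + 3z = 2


Using Cramer's rule. Expand each determinant along the first row.
D  = (-3)*[(-1)*3 - (-3)*(-4)] - (-3)*[1*3 - (-3)*2] + (-1)*[1*(-4) - (-1)*2]
  = (-3)*(-15) - (-3)*(9) + (-1)*(-2) = 74
Dx = 2*[(-1)*3 - (-3)*(-4)] - (-3)*[(-16)*3 - (-3)*2] + (-1)*[(-16)*(-4) - (-1)*2]
  = 2*(-15) - (-3)*(-42) + (-1)*(66) = -222
Dy = (-3)*[(-16)*3 - (-3)*2] - 2*[1*3 - (-3)*2] + (-1)*[1*2 - (-16)*2]
  = (-3)*(-42) - 2*(9) + (-1)*(34) = 74
Dz = (-3)*[(-1)*2 - (-16)*(-4)] - (-3)*[1*2 - (-16)*2] + 2*[1*(-4) - (-1)*2]
  = (-3)*(-66) - (-3)*(34) + 2*(-2) = 296
x = Dx/D = -222/74 = -3, y = Dy/D = 74/74 = 1, z = Dz/D = 296/74 = 4
Check eq1: (-3)(-3) + (-3)(1) + (-1)(4) = 2 = 2 ✓
Check eq2: (1)(-3) + (-1)(1) + (-3)(4) = -16 = -16 ✓
Check eq3: (2)(-3) + (-4)(1) + (3)(4) = 2 = 2 ✓

x = -3, y = 1, z = 4


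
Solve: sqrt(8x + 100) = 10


Square both sides: 8x + 100 = 10^2 = 100
8x = 100 - 100 = 0
x = 0
Check: sqrt(8*0 + 100) = sqrt(100) = 10 ✓

x = 0


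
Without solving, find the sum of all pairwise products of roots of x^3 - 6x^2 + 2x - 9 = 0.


By Vieta's formulas for x^3 + bx^2 + cx + d = 0:
  r1 + r2 + r3 = -b/a = 6
  r1*r2 + r1*r3 + r2*r3 = c/a = 2
  r1*r2*r3 = -d/a = 9


Sum of pairwise products = 2


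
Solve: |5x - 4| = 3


An absolute value equation |expr| = 3 gives two cases:
Case 1: 5x - 4 = 3
  5x = 7, so x = 7/5
Case 2: 5x - 4 = -3
  5x = 1, so x = 1/5

x = 1/5, x = 7/5


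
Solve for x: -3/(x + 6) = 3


Multiply both sides by (x + 6): -3 = 3(x + 6)
Distribute: -3 = 3x + 18
3x = -3 - 18 = -21
x = -7

x = -7


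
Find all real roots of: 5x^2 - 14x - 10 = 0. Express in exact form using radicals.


Using the quadratic formula: x = (-b ± sqrt(b^2 - 4ac)) / (2a)
Here a = 5, b = -14, c = -10
Discriminant = b^2 - 4ac = (-14)^2 - 4(5)(-10) = 196 + 200 = 396
Since discriminant = 396 > 0, there are two real roots.
x = (14 ± 6*sqrt(11)) / 10
Simplifying: x = (7 ± 3*sqrt(11)) / 5
Numerically: x ≈ 3.3900 or x ≈ -0.5900

x = (7 + 3*sqrt(11)) / 5 or x = (7 - 3*sqrt(11)) / 5


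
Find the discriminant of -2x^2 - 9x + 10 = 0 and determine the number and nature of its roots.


For ax^2 + bx + c = 0, discriminant D = b^2 - 4ac
Here a = -2, b = -9, c = 10
D = (-9)^2 - 4(-2)(10) = 81 + 80 = 161

D = 161 > 0 but not a perfect square
The equation has 2 distinct real irrational roots.

Discriminant = 161, 2 distinct real irrational roots


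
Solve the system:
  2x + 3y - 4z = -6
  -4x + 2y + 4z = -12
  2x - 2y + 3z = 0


Using Cramer's rule. Expand each determinant along the first row.
D  = 2*[2*3 - 4*(-2)] - 3*[(-4)*3 - 4*2] + (-4)*[(-4)*(-2) - 2*2]
  = 2*(14) - 3*(-20) + (-4)*(4) = 72
Dx = (-6)*[2*3 - 4*(-2)] - 3*[(-12)*3 - 4*0] + (-4)*[(-12)*(-2) - 2*0]
  = (-6)*(14) - 3*(-36) + (-4)*(24) = -72
Dy = 2*[(-12)*3 - 4*0] - (-6)*[(-4)*3 - 4*2] + (-4)*[(-4)*0 - (-12)*2]
  = 2*(-36) - (-6)*(-20) + (-4)*(24) = -288
Dz = 2*[2*0 - (-12)*(-2)] - 3*[(-4)*0 - (-12)*2] + (-6)*[(-4)*(-2) - 2*2]
  = 2*(-24) - 3*(24) + (-6)*(4) = -144
x = Dx/D = -72/72 = -1, y = Dy/D = -288/72 = -4, z = Dz/D = -144/72 = -2
Check eq1: (2)(-1) + (3)(-4) + (-4)(-2) = -6 = -6 ✓
Check eq2: (-4)(-1) + (2)(-4) + (4)(-2) = -12 = -12 ✓
Check eq3: (2)(-1) + (-2)(-4) + (3)(-2) = 0 = 0 ✓

x = -1, y = -4, z = -2


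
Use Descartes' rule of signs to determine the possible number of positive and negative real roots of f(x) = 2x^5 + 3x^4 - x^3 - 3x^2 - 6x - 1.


Descartes' rule of signs:

For positive roots, count sign changes in f(x) = 2x^5 + 3x^4 - x^3 - 3x^2 - 6x - 1:
Signs of coefficients: +, +, -, -, -, -
Number of sign changes: 1
Possible positive real roots: 1

For negative roots, examine f(-x) = -2x^5 + 3x^4 + x^3 - 3x^2 + 6x - 1:
Signs of coefficients: -, +, +, -, +, -
Number of sign changes: 4
Possible negative real roots: 4, 2, 0

Positive roots: 1; Negative roots: 4 or 2 or 0


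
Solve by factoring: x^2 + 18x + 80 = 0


We need two numbers that multiply to 80 and add to 18.
Those numbers are 10 and 8 (since 10 * 8 = 80 and 10 + 8 = 18).
So x^2 + 18x + 80 = (x + 10)(x + 8) = 0
Setting each factor to zero: x = -10 or x = -8

x = -10, x = -8


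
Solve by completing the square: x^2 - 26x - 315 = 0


Start: x^2 - 26x - 315 = 0
Move constant: x^2 - 26x = 315
Half of -26 is -13, squared is 169
Add 169 to both sides: x^2 - 26x + 169 = 484
(x - 13)^2 = 484
x - 13 = ±22
x = 13 + 22 = 35 or x = 13 - 22 = -9

x = -9, x = 35


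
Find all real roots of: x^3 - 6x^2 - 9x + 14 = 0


Let p(x) = x^3 - 6x^2 - 9x + 14. By the rational root theorem (leading coefficient 1), any rational root is an integer divisor of 14: try ±1, ±2, ... in turn.
Test x = 1: value = 0 ✓, so (x - 1) is a factor.
Synthetic division by (x - 1): bring down 1; 1(1) - 6 = -5; (-5)(1) - 9 = -14; (-14)(1) + 14 = 0 → quotient x^2 - 5x - 14, remainder 0.
Solve the quadratic x^2 - 5x - 14 = 0: discriminant = (-5)^2 - 4(1)(-14) = 25 + 56 = 81.
sqrt(81) = 9, so x = (5 ± 9)/2: x = 7 or x = -2.

x = -2, x = 1, x = 7


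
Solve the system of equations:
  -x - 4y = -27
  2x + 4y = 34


Using Cramer's rule:
Determinant D = (-1)(4) - (2)(-4) = -4 + 8 = 4
Dx = (-27)(4) - (34)(-4) = -108 + 136 = 28
Dy = (-1)(34) - (2)(-27) = -34 + 54 = 20
x = Dx/D = 28/4 = 7
y = Dy/D = 20/4 = 5

x = 7, y = 5


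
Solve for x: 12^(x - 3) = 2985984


Express both sides with the same base.
2985984 = 12^6
Since the bases match, equate exponents: x - 3 = 6
So x = 6 - (-3) = 9

x = 9


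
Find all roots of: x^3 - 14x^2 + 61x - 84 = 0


Let p(x) = x^3 - 14x^2 + 61x - 84. By the rational root theorem (leading coefficient 1), any rational root is an integer divisor of 84: try ±1, ±2, ... in turn.
Test x = 1: value = -36 ≠ 0.
Test x = -1: value = -160 ≠ 0.
Test x = 2: value = -10 ≠ 0.
Test x = -2: value = -270 ≠ 0.
Test x = 3: value = 0 ✓, so (x - 3) is a factor.
Synthetic division by (x - 3): bring down 1; 1(3) - 14 = -11; (-11)(3) + 61 = 28; 28(3) - 84 = 0 → quotient x^2 - 11x + 28, remainder 0.
Solve the quadratic x^2 - 11x + 28 = 0: discriminant = (-11)^2 - 4(1)(28) = 121 - 112 = 9.
sqrt(9) = 3, so x = (11 ± 3)/2: x = 7 or x = 4.
Collecting all roots found:

x = 3, x = 4, x = 7


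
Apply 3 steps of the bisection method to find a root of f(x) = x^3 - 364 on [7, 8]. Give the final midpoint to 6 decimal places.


f(x) = x^3 - 364
f(7) = -21 < 0
f(8) = 148 > 0

Step 1: midpoint = (7.000000 + 8.000000)/2 = 7.500000
  f(7.500000) = 57.875000
  f(mid) > 0, so root is in [7.000000, 7.500000]

Step 2: midpoint = (7.000000 + 7.500000)/2 = 7.250000
  f(7.250000) = 17.078125
  f(mid) > 0, so root is in [7.000000, 7.250000]

Step 3: midpoint = (7.000000 + 7.250000)/2 = 7.125000
  f(7.125000) = -2.294922
  f(mid) < 0, so root is in [7.125000, 7.250000]

midpoint = 7.125000


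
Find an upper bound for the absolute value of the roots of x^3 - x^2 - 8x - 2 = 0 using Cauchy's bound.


Cauchy's bound: all roots r satisfy |r| <= 1 + max(|a_i/a_n|) for i = 0,...,n-1
where a_n is the leading coefficient.

Coefficients: [1, -1, -8, -2]
Leading coefficient a_n = 1
Ratios |a_i/a_n|: 1, 8, 2
Maximum ratio: 8
Cauchy's bound: |r| <= 1 + 8 = 9

Upper bound = 9


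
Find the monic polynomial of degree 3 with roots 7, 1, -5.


A monic polynomial with roots 7, 1, -5 is:
p(x) = (x - 7)(x - 1)(x + 5)
After multiplying by (x - 7): x - 7
After multiplying by (x - 1): x^2 - 8x + 7
After multiplying by (x + 5): x^3 - 3x^2 - 33x + 35

x^3 - 3x^2 - 33x + 35


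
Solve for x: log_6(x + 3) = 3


Convert to exponential form: x + 3 = 6^3 = 216
x = 216 - 3 = 213
Check: log_6(213 + 3) = log_6(216) = log_6(216) = 3 ✓

x = 213


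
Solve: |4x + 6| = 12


An absolute value equation |expr| = 12 gives two cases:
Case 1: 4x + 6 = 12
  4x = 6, so x = 3/2
Case 2: 4x + 6 = -12
  4x = -18, so x = -9/2

x = -9/2, x = 3/2


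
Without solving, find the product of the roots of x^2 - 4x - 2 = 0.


By Vieta's formulas for ax^2 + bx + c = 0:
  Sum of roots = -b/a
  Product of roots = c/a

Here a = 1, b = -4, c = -2
Sum = -(-4)/1 = 4
Product = -2/1 = -2

Product = -2


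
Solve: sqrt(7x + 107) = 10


Square both sides: 7x + 107 = 10^2 = 100
7x = 100 - 107 = -7
x = -1
Check: sqrt(7*(-1) + 107) = sqrt(100) = 10 ✓

x = -1


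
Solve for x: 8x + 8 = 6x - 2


Starting with: 8x + 8 = 6x - 2
Move all x terms to left: (8 - 6)x = -2 - 8
Simplify: 2x = -10
Divide both sides by 2: x = -5

x = -5


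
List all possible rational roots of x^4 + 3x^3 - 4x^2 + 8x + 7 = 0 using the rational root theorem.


Rational root theorem: possible roots are ±p/q where:
  p divides the constant term (7): p ∈ {1, 7}
  q divides the leading coefficient (1): q ∈ {1}

All possible rational roots: -7, -1, 1, 7

-7, -1, 1, 7


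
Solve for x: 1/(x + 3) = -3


Multiply both sides by (x + 3): 1 = -3(x + 3)
Distribute: 1 = -3x - 9
-3x = 1 + 9 = 10
x = -10/3

x = -10/3


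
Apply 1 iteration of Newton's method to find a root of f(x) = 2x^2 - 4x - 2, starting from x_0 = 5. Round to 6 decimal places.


Newton's method: x_(n+1) = x_n - f(x_n)/f'(x_n)
f(x) = 2x^2 - 4x - 2
f'(x) = 4x - 4

Iteration 1:
  f(5.000000) = 28.000000
  f'(5.000000) = 16.000000
  x_1 = 5.000000 - (28.000000)/(16.000000) = 3.250000

x_1 = 3.250000


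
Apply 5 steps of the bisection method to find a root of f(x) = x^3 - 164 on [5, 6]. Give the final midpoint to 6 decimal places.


f(x) = x^3 - 164
f(5) = -39 < 0
f(6) = 52 > 0

Step 1: midpoint = (5.000000 + 6.000000)/2 = 5.500000
  f(5.500000) = 2.375000
  f(mid) > 0, so root is in [5.000000, 5.500000]

Step 2: midpoint = (5.000000 + 5.500000)/2 = 5.250000
  f(5.250000) = -19.296875
  f(mid) < 0, so root is in [5.250000, 5.500000]

Step 3: midpoint = (5.250000 + 5.500000)/2 = 5.375000
  f(5.375000) = -8.712891
  f(mid) < 0, so root is in [5.375000, 5.500000]

Step 4: midpoint = (5.375000 + 5.500000)/2 = 5.437500
  f(5.437500) = -3.232666
  f(mid) < 0, so root is in [5.437500, 5.500000]

Step 5: midpoint = (5.437500 + 5.500000)/2 = 5.468750
  f(5.468750) = -0.444855
  f(mid) < 0, so root is in [5.468750, 5.500000]

midpoint = 5.468750


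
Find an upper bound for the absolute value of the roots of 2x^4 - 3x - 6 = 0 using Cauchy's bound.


Cauchy's bound: all roots r satisfy |r| <= 1 + max(|a_i/a_n|) for i = 0,...,n-1
where a_n is the leading coefficient.

Coefficients: [2, 0, 0, -3, -6]
Leading coefficient a_n = 2
Ratios |a_i/a_n|: 0, 0, 3/2, 3
Maximum ratio: 3
Cauchy's bound: |r| <= 1 + 3 = 4

Upper bound = 4


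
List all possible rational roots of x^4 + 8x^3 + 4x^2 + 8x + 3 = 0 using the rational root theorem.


Rational root theorem: possible roots are ±p/q where:
  p divides the constant term (3): p ∈ {1, 3}
  q divides the leading coefficient (1): q ∈ {1}

All possible rational roots: -3, -1, 1, 3

-3, -1, 1, 3


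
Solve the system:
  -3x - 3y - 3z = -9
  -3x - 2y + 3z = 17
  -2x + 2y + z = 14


Using Cramer's rule. Expand each determinant along the first row.
D  = (-3)*[(-2)*1 - 3*2] - (-3)*[(-3)*1 - 3*(-2)] + (-3)*[(-3)*2 - (-2)*(-2)]
  = (-3)*(-8) - (-3)*(3) + (-3)*(-10) = 63
Dx = (-9)*[(-2)*1 - 3*2] - (-3)*[17*1 - 3*14] + (-3)*[17*2 - (-2)*14]
  = (-9)*(-8) - (-3)*(-25) + (-3)*(62) = -189
Dy = (-3)*[17*1 - 3*14] - (-9)*[(-3)*1 - 3*(-2)] + (-3)*[(-3)*14 - 17*(-2)]
  = (-3)*(-25) - (-9)*(3) + (-3)*(-8) = 126
Dz = (-3)*[(-2)*14 - 17*2] - (-3)*[(-3)*14 - 17*(-2)] + (-9)*[(-3)*2 - (-2)*(-2)]
  = (-3)*(-62) - (-3)*(-8) + (-9)*(-10) = 252
x = Dx/D = -189/63 = -3, y = Dy/D = 126/63 = 2, z = Dz/D = 252/63 = 4
Check eq1: (-3)(-3) + (-3)(2) + (-3)(4) = -9 = -9 ✓
Check eq2: (-3)(-3) + (-2)(2) + (3)(4) = 17 = 17 ✓
Check eq3: (-2)(-3) + (2)(2) + (1)(4) = 14 = 14 ✓

x = -3, y = 2, z = 4


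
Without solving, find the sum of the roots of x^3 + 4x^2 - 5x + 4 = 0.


By Vieta's formulas for x^3 + bx^2 + cx + d = 0:
  r1 + r2 + r3 = -b/a = -4
  r1*r2 + r1*r3 + r2*r3 = c/a = -5
  r1*r2*r3 = -d/a = -4


Sum = -4


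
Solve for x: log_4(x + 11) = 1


Convert to exponential form: x + 11 = 4^1 = 4
x = 4 - 11 = -7
Check: log_4(-7 + 11) = log_4(4) = log_4(4) = 1 ✓

x = -7


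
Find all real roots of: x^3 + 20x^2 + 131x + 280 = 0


Let p(x) = x^3 + 20x^2 + 131x + 280. By the rational root theorem (leading coefficient 1), any rational root is an integer divisor of 280: try ±1, ±2, ... in turn.
Test x = 1: value = 432 ≠ 0.
Test x = -1: value = 168 ≠ 0.
Test x = 2: value = 630 ≠ 0.
Test x = -2: value = 90 ≠ 0.
Test x = 4: value = 1188 ≠ 0.
Test x = -4: value = 12 ≠ 0.
Test x = 5: value = 1560 ≠ 0.
Test x = -5: value = 0 ✓, so (x + 5) is a factor.
Synthetic division by (x + 5): bring down 1; 1(-5) + 20 = 15; 15(-5) + 131 = 56; 56(-5) + 280 = 0 → quotient x^2 + 15x + 56, remainder 0.
Solve the quadratic x^2 + 15x + 56 = 0: discriminant = 15^2 - 4(1)(56) = 225 - 224 = 1.
sqrt(1) = 1, so x = (-15 ± 1)/2: x = -7 or x = -8.

x = -8, x = -7, x = -5


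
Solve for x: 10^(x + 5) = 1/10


Express both sides with the same base.
1/10 = 10^(-1)
Since the bases match, equate exponents: x + 5 = -1
So x = -1 - (5) = -6

x = -6


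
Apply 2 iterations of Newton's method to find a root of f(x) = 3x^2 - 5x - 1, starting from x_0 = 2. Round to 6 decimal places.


Newton's method: x_(n+1) = x_n - f(x_n)/f'(x_n)
f(x) = 3x^2 - 5x - 1
f'(x) = 6x - 5

Iteration 1:
  f(2.000000) = 1.000000
  f'(2.000000) = 7.000000
  x_1 = 2.000000 - (1.000000)/(7.000000) = 1.857143

Iteration 2:
  f(1.857143) = 0.061224
  f'(1.857143) = 6.142857
  x_2 = 1.857143 - (0.061224)/(6.142857) = 1.847176

x_2 = 1.847176


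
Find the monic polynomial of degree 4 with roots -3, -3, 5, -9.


A monic polynomial with roots -3, -3, 5, -9 is:
p(x) = (x + 3)(x + 3)(x - 5)(x + 9)
After multiplying by (x + 3): x + 3
After multiplying by (x + 3): x^2 + 6x + 9
After multiplying by (x - 5): x^3 + x^2 - 21x - 45
After multiplying by (x + 9): x^4 + 10x^3 - 12x^2 - 234x - 405

x^4 + 10x^3 - 12x^2 - 234x - 405


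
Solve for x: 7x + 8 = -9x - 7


Starting with: 7x + 8 = -9x - 7
Move all x terms to left: (7 + 9)x = -7 - 8
Simplify: 16x = -15
Divide both sides by 16: x = -15/16

x = -15/16


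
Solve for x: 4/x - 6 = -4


Subtract -6 from both sides: 4/x = 2
Multiply both sides by x: 4 = 2 * x
Divide by 2: x = 2

x = 2


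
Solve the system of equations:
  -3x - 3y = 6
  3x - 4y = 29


Using Cramer's rule:
Determinant D = (-3)(-4) - (3)(-3) = 12 + 9 = 21
Dx = (6)(-4) - (29)(-3) = -24 + 87 = 63
Dy = (-3)(29) - (3)(6) = -87 - 18 = -105
x = Dx/D = 63/21 = 3
y = Dy/D = -105/21 = -5

x = 3, y = -5


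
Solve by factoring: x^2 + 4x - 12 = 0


We need two numbers that multiply to -12 and add to 4.
Those numbers are 6 and -2 (since 6 * (-2) = -12 and 6 + (-2) = 4).
So x^2 + 4x - 12 = (x + 6)(x - 2) = 0
Setting each factor to zero: x = -6 or x = 2

x = -6, x = 2


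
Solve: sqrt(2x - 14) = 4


Square both sides: 2x - 14 = 4^2 = 16
2x = 16 + 14 = 30
x = 15
Check: sqrt(2*15 - 14) = sqrt(16) = 4 ✓

x = 15


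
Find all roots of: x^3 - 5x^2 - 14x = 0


The constant term is 0, so x = 0 is a root. Factor out x:
  x^2 - 5x - 14 = 0
Solve the quadratic x^2 - 5x - 14 = 0: discriminant = (-5)^2 - 4(1)(-14) = 25 + 56 = 81.
sqrt(81) = 9, so x = (5 ± 9)/2: x = 7 or x = -2.
Collecting all roots found:

x = -2, x = 0, x = 7


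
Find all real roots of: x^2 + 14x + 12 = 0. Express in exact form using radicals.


Using the quadratic formula: x = (-b ± sqrt(b^2 - 4ac)) / (2a)
Here a = 1, b = 14, c = 12
Discriminant = b^2 - 4ac = 14^2 - 4(1)(12) = 196 - 48 = 148
Since discriminant = 148 > 0, there are two real roots.
x = (-14 ± 2*sqrt(37)) / 2
Simplifying: x = -7 ± sqrt(37)
Numerically: x ≈ -0.9172 or x ≈ -13.0828

x = -7 + sqrt(37) or x = -7 - sqrt(37)


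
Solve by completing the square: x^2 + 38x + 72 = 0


Start: x^2 + 38x + 72 = 0
Move constant: x^2 + 38x = -72
Half of 38 is 19, squared is 361
Add 361 to both sides: x^2 + 38x + 361 = 289
(x + 19)^2 = 289
x + 19 = ±17
x = -19 + 17 = -2 or x = -19 - 17 = -36

x = -36, x = -2


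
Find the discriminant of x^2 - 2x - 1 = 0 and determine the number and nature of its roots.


For ax^2 + bx + c = 0, discriminant D = b^2 - 4ac
Here a = 1, b = -2, c = -1
D = (-2)^2 - 4(1)(-1) = 4 + 4 = 8

D = 8 > 0 but not a perfect square
The equation has 2 distinct real irrational roots.

Discriminant = 8, 2 distinct real irrational roots


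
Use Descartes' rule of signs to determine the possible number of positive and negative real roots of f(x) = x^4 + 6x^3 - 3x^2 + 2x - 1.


Descartes' rule of signs:

For positive roots, count sign changes in f(x) = x^4 + 6x^3 - 3x^2 + 2x - 1:
Signs of coefficients: +, +, -, +, -
Number of sign changes: 3
Possible positive real roots: 3, 1

For negative roots, examine f(-x) = x^4 - 6x^3 - 3x^2 - 2x - 1:
Signs of coefficients: +, -, -, -, -
Number of sign changes: 1
Possible negative real roots: 1

Positive roots: 3 or 1; Negative roots: 1


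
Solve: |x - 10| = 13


An absolute value equation |expr| = 13 gives two cases:
Case 1: x - 10 = 13
  x = 23, so x = 23
Case 2: x - 10 = -13
  x = -3, so x = -3

x = -3, x = 23


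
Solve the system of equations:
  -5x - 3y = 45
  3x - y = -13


Using Cramer's rule:
Determinant D = (-5)(-1) - (3)(-3) = 5 + 9 = 14
Dx = (45)(-1) - (-13)(-3) = -45 - 39 = -84
Dy = (-5)(-13) - (3)(45) = 65 - 135 = -70
x = Dx/D = -84/14 = -6
y = Dy/D = -70/14 = -5

x = -6, y = -5


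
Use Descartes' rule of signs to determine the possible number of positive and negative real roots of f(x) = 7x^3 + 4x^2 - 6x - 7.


Descartes' rule of signs:

For positive roots, count sign changes in f(x) = 7x^3 + 4x^2 - 6x - 7:
Signs of coefficients: +, +, -, -
Number of sign changes: 1
Possible positive real roots: 1

For negative roots, examine f(-x) = -7x^3 + 4x^2 + 6x - 7:
Signs of coefficients: -, +, +, -
Number of sign changes: 2
Possible negative real roots: 2, 0

Positive roots: 1; Negative roots: 2 or 0


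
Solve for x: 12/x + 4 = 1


Subtract 4 from both sides: 12/x = -3
Multiply both sides by x: 12 = -3 * x
Divide by -3: x = -4

x = -4


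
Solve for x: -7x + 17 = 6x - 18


Starting with: -7x + 17 = 6x - 18
Move all x terms to left: (-7 - 6)x = -18 - 17
Simplify: -13x = -35
Divide both sides by -13: x = 35/13

x = 35/13


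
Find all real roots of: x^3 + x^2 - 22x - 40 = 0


Let p(x) = x^3 + x^2 - 22x - 40. By the rational root theorem (leading coefficient 1), any rational root is an integer divisor of 40: try ±1, ±2, ... in turn.
Test x = 1: value = -60 ≠ 0.
Test x = -1: value = -18 ≠ 0.
Test x = 2: value = -72 ≠ 0.
Test x = -2: value = 0 ✓, so (x + 2) is a factor.
Synthetic division by (x + 2): bring down 1; 1(-2) + 1 = -1; (-1)(-2) - 22 = -20; (-20)(-2) - 40 = 0 → quotient x^2 - x - 20, remainder 0.
Solve the quadratic x^2 - x - 20 = 0: discriminant = (-1)^2 - 4(1)(-20) = 1 + 80 = 81.
sqrt(81) = 9, so x = (1 ± 9)/2: x = 5 or x = -4.

x = -4, x = -2, x = 5


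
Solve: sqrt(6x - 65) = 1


Square both sides: 6x - 65 = 1^2 = 1
6x = 1 + 65 = 66
x = 11
Check: sqrt(6*11 - 65) = sqrt(1) = 1 ✓

x = 11


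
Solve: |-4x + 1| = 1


An absolute value equation |expr| = 1 gives two cases:
Case 1: -4x + 1 = 1
  -4x = 0, so x = 0
Case 2: -4x + 1 = -1
  -4x = -2, so x = 1/2

x = 0, x = 1/2


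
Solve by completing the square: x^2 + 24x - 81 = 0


Start: x^2 + 24x - 81 = 0
Move constant: x^2 + 24x = 81
Half of 24 is 12, squared is 144
Add 144 to both sides: x^2 + 24x + 144 = 225
(x + 12)^2 = 225
x + 12 = ±15
x = -12 + 15 = 3 or x = -12 - 15 = -27

x = -27, x = 3


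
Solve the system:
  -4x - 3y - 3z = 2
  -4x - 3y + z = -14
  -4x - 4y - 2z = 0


Using Cramer's rule. Expand each determinant along the first row.
D  = (-4)*[(-3)*(-2) - 1*(-4)] - (-3)*[(-4)*(-2) - 1*(-4)] + (-3)*[(-4)*(-4) - (-3)*(-4)]
  = (-4)*(10) - (-3)*(12) + (-3)*(4) = -16
Dx = 2*[(-3)*(-2) - 1*(-4)] - (-3)*[(-14)*(-2) - 1*0] + (-3)*[(-14)*(-4) - (-3)*0]
  = 2*(10) - (-3)*(28) + (-3)*(56) = -64
Dy = (-4)*[(-14)*(-2) - 1*0] - 2*[(-4)*(-2) - 1*(-4)] + (-3)*[(-4)*0 - (-14)*(-4)]
  = (-4)*(28) - 2*(12) + (-3)*(-56) = 32
Dz = (-4)*[(-3)*0 - (-14)*(-4)] - (-3)*[(-4)*0 - (-14)*(-4)] + 2*[(-4)*(-4) - (-3)*(-4)]
  = (-4)*(-56) - (-3)*(-56) + 2*(4) = 64
x = Dx/D = -64/-16 = 4, y = Dy/D = 32/-16 = -2, z = Dz/D = 64/-16 = -4
Check eq1: (-4)(4) + (-3)(-2) + (-3)(-4) = 2 = 2 ✓
Check eq2: (-4)(4) + (-3)(-2) + (1)(-4) = -14 = -14 ✓
Check eq3: (-4)(4) + (-4)(-2) + (-2)(-4) = 0 = 0 ✓

x = 4, y = -2, z = -4


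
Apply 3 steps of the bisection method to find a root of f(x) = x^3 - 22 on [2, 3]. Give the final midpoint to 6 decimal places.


f(x) = x^3 - 22
f(2) = -14 < 0
f(3) = 5 > 0

Step 1: midpoint = (2.000000 + 3.000000)/2 = 2.500000
  f(2.500000) = -6.375000
  f(mid) < 0, so root is in [2.500000, 3.000000]

Step 2: midpoint = (2.500000 + 3.000000)/2 = 2.750000
  f(2.750000) = -1.203125
  f(mid) < 0, so root is in [2.750000, 3.000000]

Step 3: midpoint = (2.750000 + 3.000000)/2 = 2.875000
  f(2.875000) = 1.763672
  f(mid) > 0, so root is in [2.750000, 2.875000]

midpoint = 2.875000


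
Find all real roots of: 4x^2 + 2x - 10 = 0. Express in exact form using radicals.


Using the quadratic formula: x = (-b ± sqrt(b^2 - 4ac)) / (2a)
Here a = 4, b = 2, c = -10
Discriminant = b^2 - 4ac = 2^2 - 4(4)(-10) = 4 + 160 = 164
Since discriminant = 164 > 0, there are two real roots.
x = (-2 ± 2*sqrt(41)) / 8
Simplifying: x = (-1 ± sqrt(41)) / 4
Numerically: x ≈ 1.3508 or x ≈ -1.8508

x = (-1 + sqrt(41)) / 4 or x = (-1 - sqrt(41)) / 4


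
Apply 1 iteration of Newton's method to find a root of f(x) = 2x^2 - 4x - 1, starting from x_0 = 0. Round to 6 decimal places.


Newton's method: x_(n+1) = x_n - f(x_n)/f'(x_n)
f(x) = 2x^2 - 4x - 1
f'(x) = 4x - 4

Iteration 1:
  f(0.000000) = -1.000000
  f'(0.000000) = -4.000000
  x_1 = 0.000000 - (-1.000000)/(-4.000000) = -0.250000

x_1 = -0.250000


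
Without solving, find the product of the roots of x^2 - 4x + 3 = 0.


By Vieta's formulas for ax^2 + bx + c = 0:
  Sum of roots = -b/a
  Product of roots = c/a

Here a = 1, b = -4, c = 3
Sum = -(-4)/1 = 4
Product = 3/1 = 3

Product = 3


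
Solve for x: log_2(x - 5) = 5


Convert to exponential form: x - 5 = 2^5 = 32
x = 32 + 5 = 37
Check: log_2(37 - 5) = log_2(32) = log_2(32) = 5 ✓

x = 37


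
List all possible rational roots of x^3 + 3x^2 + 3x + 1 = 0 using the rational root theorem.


Rational root theorem: possible roots are ±p/q where:
  p divides the constant term (1): p ∈ {1}
  q divides the leading coefficient (1): q ∈ {1}

All possible rational roots: -1, 1

-1, 1


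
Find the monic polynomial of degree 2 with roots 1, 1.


A monic polynomial with roots 1, 1 is:
p(x) = (x - 1)(x - 1)
After multiplying by (x - 1): x - 1
After multiplying by (x - 1): x^2 - 2x + 1

x^2 - 2x + 1


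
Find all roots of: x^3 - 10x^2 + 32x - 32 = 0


Let p(x) = x^3 - 10x^2 + 32x - 32. By the rational root theorem (leading coefficient 1), any rational root is an integer divisor of 32: try ±1, ±2, ... in turn.
Test x = 1: value = -9 ≠ 0.
Test x = -1: value = -75 ≠ 0.
Test x = 2: value = 0 ✓, so (x - 2) is a factor.
Synthetic division by (x - 2): bring down 1; 1(2) - 10 = -8; (-8)(2) + 32 = 16; 16(2) - 32 = 0 → quotient x^2 - 8x + 16, remainder 0.
Solve the quadratic x^2 - 8x + 16 = 0: discriminant = (-8)^2 - 4(1)(16) = 64 - 64 = 0.
Discriminant = 0, so a double root: x = 8/2 = 4.
Collecting all roots found:

x = 2, x = 4 (multiplicity 2)


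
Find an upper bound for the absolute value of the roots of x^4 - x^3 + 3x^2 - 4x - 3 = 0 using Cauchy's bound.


Cauchy's bound: all roots r satisfy |r| <= 1 + max(|a_i/a_n|) for i = 0,...,n-1
where a_n is the leading coefficient.

Coefficients: [1, -1, 3, -4, -3]
Leading coefficient a_n = 1
Ratios |a_i/a_n|: 1, 3, 4, 3
Maximum ratio: 4
Cauchy's bound: |r| <= 1 + 4 = 5

Upper bound = 5


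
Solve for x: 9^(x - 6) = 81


Express both sides with the same base.
81 = 9^2
Since the bases match, equate exponents: x - 6 = 2
So x = 2 - (-6) = 8

x = 8


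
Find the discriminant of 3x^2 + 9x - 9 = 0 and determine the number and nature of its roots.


For ax^2 + bx + c = 0, discriminant D = b^2 - 4ac
Here a = 3, b = 9, c = -9
D = (9)^2 - 4(3)(-9) = 81 + 108 = 189

D = 189 > 0 but not a perfect square
The equation has 2 distinct real irrational roots.

Discriminant = 189, 2 distinct real irrational roots


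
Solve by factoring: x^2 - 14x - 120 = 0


We need two numbers that multiply to -120 and add to -14.
Those numbers are 6 and -20 (since 6 * (-20) = -120 and 6 + (-20) = -14).
So x^2 - 14x - 120 = (x + 6)(x - 20) = 0
Setting each factor to zero: x = -6 or x = 20

x = -6, x = 20


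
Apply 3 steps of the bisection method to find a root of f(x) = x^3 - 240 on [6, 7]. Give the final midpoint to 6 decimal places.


f(x) = x^3 - 240
f(6) = -24 < 0
f(7) = 103 > 0

Step 1: midpoint = (6.000000 + 7.000000)/2 = 6.500000
  f(6.500000) = 34.625000
  f(mid) > 0, so root is in [6.000000, 6.500000]

Step 2: midpoint = (6.000000 + 6.500000)/2 = 6.250000
  f(6.250000) = 4.140625
  f(mid) > 0, so root is in [6.000000, 6.250000]

Step 3: midpoint = (6.000000 + 6.250000)/2 = 6.125000
  f(6.125000) = -10.216797
  f(mid) < 0, so root is in [6.125000, 6.250000]

midpoint = 6.125000


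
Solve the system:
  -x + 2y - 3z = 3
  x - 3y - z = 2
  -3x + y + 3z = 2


Using Cramer's rule. Expand each determinant along the first row.
D  = (-1)*[(-3)*3 - (-1)*1] - 2*[1*3 - (-1)*(-3)] + (-3)*[1*1 - (-3)*(-3)]
  = (-1)*(-8) - 2*(0) + (-3)*(-8) = 32
Dx = 3*[(-3)*3 - (-1)*1] - 2*[2*3 - (-1)*2] + (-3)*[2*1 - (-3)*2]
  = 3*(-8) - 2*(8) + (-3)*(8) = -64
Dy = (-1)*[2*3 - (-1)*2] - 3*[1*3 - (-1)*(-3)] + (-3)*[1*2 - 2*(-3)]
  = (-1)*(8) - 3*(0) + (-3)*(8) = -32
Dz = (-1)*[(-3)*2 - 2*1] - 2*[1*2 - 2*(-3)] + 3*[1*1 - (-3)*(-3)]
  = (-1)*(-8) - 2*(8) + 3*(-8) = -32
x = Dx/D = -64/32 = -2, y = Dy/D = -32/32 = -1, z = Dz/D = -32/32 = -1
Check eq1: (-1)(-2) + (2)(-1) + (-3)(-1) = 3 = 3 ✓
Check eq2: (1)(-2) + (-3)(-1) + (-1)(-1) = 2 = 2 ✓
Check eq3: (-3)(-2) + (1)(-1) + (3)(-1) = 2 = 2 ✓

x = -2, y = -1, z = -1


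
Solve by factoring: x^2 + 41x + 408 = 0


We need two numbers that multiply to 408 and add to 41.
Those numbers are 17 and 24 (since 17 * 24 = 408 and 17 + 24 = 41).
So x^2 + 41x + 408 = (x + 17)(x + 24) = 0
Setting each factor to zero: x = -17 or x = -24

x = -24, x = -17


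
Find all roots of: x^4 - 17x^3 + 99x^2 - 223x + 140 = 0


Let p(x) = x^4 - 17x^3 + 99x^2 - 223x + 140. By the rational root theorem (leading coefficient 1), any rational root is an integer divisor of 140: try ±1, ±2, ... in turn.
Test x = 1: value = 0 ✓, so (x - 1) is a factor.
Synthetic division by (x - 1): bring down 1; 1(1) - 17 = -16; (-16)(1) + 99 = 83; 83(1) - 223 = -140; (-140)(1) + 140 = 0 → quotient x^3 - 16x^2 + 83x - 140, remainder 0.
Continue with the quotient x^3 - 16x^2 + 83x - 140 (candidates must divide 140; re-test x = 1 first in case it repeats).
Test x = 1: value = -72 ≠ 0.
Test x = -1: value = -240 ≠ 0.
Test x = 2: value = -30 ≠ 0.
Test x = -2: value = -378 ≠ 0.
Test x = 4: value = 0 ✓, so (x - 4) is a factor.
Synthetic division by (x - 4): bring down 1; 1(4) - 16 = -12; (-12)(4) + 83 = 35; 35(4) - 140 = 0 → quotient x^2 - 12x + 35, remainder 0.
Solve the quadratic x^2 - 12x + 35 = 0: discriminant = (-12)^2 - 4(1)(35) = 144 - 140 = 4.
sqrt(4) = 2, so x = (12 ± 2)/2: x = 7 or x = 5.
Collecting all roots found:

x = 1, x = 4, x = 5, x = 7


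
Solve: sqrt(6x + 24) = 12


Square both sides: 6x + 24 = 12^2 = 144
6x = 144 - 24 = 120
x = 20
Check: sqrt(6*20 + 24) = sqrt(144) = 12 ✓

x = 20


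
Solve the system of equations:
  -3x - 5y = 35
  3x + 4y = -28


Using Cramer's rule:
Determinant D = (-3)(4) - (3)(-5) = -12 + 15 = 3
Dx = (35)(4) - (-28)(-5) = 140 - 140 = 0
Dy = (-3)(-28) - (3)(35) = 84 - 105 = -21
x = Dx/D = 0/3 = 0
y = Dy/D = -21/3 = -7

x = 0, y = -7


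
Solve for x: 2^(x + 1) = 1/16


Express both sides with the same base.
1/16 = 2^(-4)
Since the bases match, equate exponents: x + 1 = -4
So x = -4 - (1) = -5

x = -5


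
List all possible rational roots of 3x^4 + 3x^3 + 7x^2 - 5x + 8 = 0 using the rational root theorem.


Rational root theorem: possible roots are ±p/q where:
  p divides the constant term (8): p ∈ {1, 2, 4, 8}
  q divides the leading coefficient (3): q ∈ {1, 3}

All possible rational roots: -8, -4, -8/3, -2, -4/3, -1, -2/3, -1/3, 1/3, 2/3, 1, 4/3, 2, 8/3, 4, 8

-8, -4, -8/3, -2, -4/3, -1, -2/3, -1/3, 1/3, 2/3, 1, 4/3, 2, 8/3, 4, 8


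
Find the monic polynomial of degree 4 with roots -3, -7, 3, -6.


A monic polynomial with roots -3, -7, 3, -6 is:
p(x) = (x + 3)(x + 7)(x - 3)(x + 6)
After multiplying by (x + 3): x + 3
After multiplying by (x + 7): x^2 + 10x + 21
After multiplying by (x - 3): x^3 + 7x^2 - 9x - 63
After multiplying by (x + 6): x^4 + 13x^3 + 33x^2 - 117x - 378

x^4 + 13x^3 + 33x^2 - 117x - 378


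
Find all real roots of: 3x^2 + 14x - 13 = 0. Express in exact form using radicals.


Using the quadratic formula: x = (-b ± sqrt(b^2 - 4ac)) / (2a)
Here a = 3, b = 14, c = -13
Discriminant = b^2 - 4ac = 14^2 - 4(3)(-13) = 196 + 156 = 352
Since discriminant = 352 > 0, there are two real roots.
x = (-14 ± 4*sqrt(22)) / 6
Simplifying: x = (-7 ± 2*sqrt(22)) / 3
Numerically: x ≈ 0.7936 or x ≈ -5.4603

x = (-7 + 2*sqrt(22)) / 3 or x = (-7 - 2*sqrt(22)) / 3


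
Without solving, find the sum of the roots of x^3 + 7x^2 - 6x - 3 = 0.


By Vieta's formulas for x^3 + bx^2 + cx + d = 0:
  r1 + r2 + r3 = -b/a = -7
  r1*r2 + r1*r3 + r2*r3 = c/a = -6
  r1*r2*r3 = -d/a = 3


Sum = -7


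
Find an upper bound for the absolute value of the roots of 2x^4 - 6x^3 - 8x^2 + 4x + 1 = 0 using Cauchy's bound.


Cauchy's bound: all roots r satisfy |r| <= 1 + max(|a_i/a_n|) for i = 0,...,n-1
where a_n is the leading coefficient.

Coefficients: [2, -6, -8, 4, 1]
Leading coefficient a_n = 2
Ratios |a_i/a_n|: 3, 4, 2, 1/2
Maximum ratio: 4
Cauchy's bound: |r| <= 1 + 4 = 5

Upper bound = 5
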